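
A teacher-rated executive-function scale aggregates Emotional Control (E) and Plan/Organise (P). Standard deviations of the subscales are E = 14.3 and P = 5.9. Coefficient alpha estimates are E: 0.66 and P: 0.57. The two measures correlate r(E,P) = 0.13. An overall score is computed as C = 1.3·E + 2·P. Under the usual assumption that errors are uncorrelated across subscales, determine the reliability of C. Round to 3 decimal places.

Var(C) = 1.3²·14.3² + 2²·5.9² + 2·[2.6·14.3·5.9·0.13] = 484.828 + 57.0341 = 541.862.
Under uncorrelated errors the observed covariances equal the true-score covariances, so only the own-variance terms attenuate.
True-score variance = [1.3²·14.3²·0.66 + 2²·5.9²·0.57] + 57.0341 = 307.455 + 57.0341 = 364.489.
Reliability = 364.489 / 541.862 = 0.673.

0.673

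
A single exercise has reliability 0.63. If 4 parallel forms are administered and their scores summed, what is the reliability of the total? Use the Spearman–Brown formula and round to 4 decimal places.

0.8720

ρ_k = kρ / (1 + (k−1)ρ) = 4·0.63 / (1 + 3·0.63) = 2.520 / 2.890 = 0.8720.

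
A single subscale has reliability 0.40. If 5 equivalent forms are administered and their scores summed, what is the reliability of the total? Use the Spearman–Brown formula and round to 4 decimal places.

0.7692

ρ_k = kρ / (1 + (k−1)ρ) = 5·0.40 / (1 + 4·0.40) = 2.000 / 2.600 = 0.7692.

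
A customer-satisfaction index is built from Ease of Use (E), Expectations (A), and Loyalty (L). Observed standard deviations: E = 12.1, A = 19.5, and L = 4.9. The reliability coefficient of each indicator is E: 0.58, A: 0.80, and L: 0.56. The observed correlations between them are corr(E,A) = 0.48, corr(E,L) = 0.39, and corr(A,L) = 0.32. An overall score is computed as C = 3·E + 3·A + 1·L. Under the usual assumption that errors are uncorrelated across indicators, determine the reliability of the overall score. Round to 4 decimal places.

Var(C) = 3²·12.1² + 3²·19.5² + 4.9² + 2·[9·12.1·19.5·0.48 + 3·12.1·4.9·0.39 + 3·19.5·4.9·0.32] = 4763.95 + 2360.8 = 7124.75.
Under uncorrelated errors the observed covariances equal the true-score covariances, so only the own-variance terms attenuate.
True-score variance = [3²·12.1²·0.58 + 3²·19.5²·0.80 + 4.9²·0.56] + 2360.8 = 3515.51 + 2360.8 = 5876.31.
Reliability = 5876.31 / 7124.75 = 0.8248.

0.8248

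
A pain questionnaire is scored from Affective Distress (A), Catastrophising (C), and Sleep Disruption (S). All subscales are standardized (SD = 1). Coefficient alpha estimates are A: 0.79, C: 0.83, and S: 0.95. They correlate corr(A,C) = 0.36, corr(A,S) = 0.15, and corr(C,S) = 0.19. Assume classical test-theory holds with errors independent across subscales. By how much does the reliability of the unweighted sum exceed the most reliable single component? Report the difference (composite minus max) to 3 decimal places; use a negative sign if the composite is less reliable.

-0.048

Var(sum) = 3 + 1.4 = 4.4; true-score variance = 2.57 + 1.4 = 3.97; composite reliability = 0.9023.
Max component reliability = 0.9500.
Difference = 0.9023 − 0.9500 = -0.048.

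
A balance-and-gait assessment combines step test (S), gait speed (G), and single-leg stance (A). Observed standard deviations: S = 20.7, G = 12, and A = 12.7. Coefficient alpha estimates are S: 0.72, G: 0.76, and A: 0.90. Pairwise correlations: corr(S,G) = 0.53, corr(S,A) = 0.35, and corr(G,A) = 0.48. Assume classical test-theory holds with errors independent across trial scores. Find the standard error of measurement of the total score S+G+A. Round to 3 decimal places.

13.064

Var(total) = 733.78 + 593.631 = 1327.41.
True-score variance = 563.114 + 593.631 = 1156.74, so reliability = 0.8714.
Error variance = 1327.41 − 1156.74 = 170.666; SEM = √170.666 = 13.064.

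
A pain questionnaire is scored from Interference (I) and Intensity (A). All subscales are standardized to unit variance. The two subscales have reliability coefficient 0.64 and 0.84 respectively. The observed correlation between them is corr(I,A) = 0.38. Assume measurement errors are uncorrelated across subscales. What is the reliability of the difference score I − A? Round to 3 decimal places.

0.581

Var(I−A) = 1 + 1 − 2·0.38 = 2 − 0.76 = 1.24.
Under uncorrelated errors the observed covariances equal the true-score covariances, so only the own-variance terms attenuate.
True-score variance = [0.64 + 0.84] − 0.76 = 1.48 − 0.76 = 0.72.
Reliability = 0.72 / 1.24 = 0.581.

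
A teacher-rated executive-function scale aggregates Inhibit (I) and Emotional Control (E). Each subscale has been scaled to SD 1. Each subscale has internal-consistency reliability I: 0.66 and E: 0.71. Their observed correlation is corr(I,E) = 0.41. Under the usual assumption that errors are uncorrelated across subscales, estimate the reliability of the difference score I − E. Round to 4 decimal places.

0.4661

Var(I−E) = 1 + 1 − 2·0.41 = 2 − 0.82 = 1.18.
With uncorrelated errors the cross-covariances are all true-score covariance, so they carry over unchanged; only the diagonal terms shrink to ρᵢσᵢ².
True-score variance = [0.66 + 0.71] − 0.82 = 1.37 − 0.82 = 0.55.
Reliability = 0.55 / 1.18 = 0.4661.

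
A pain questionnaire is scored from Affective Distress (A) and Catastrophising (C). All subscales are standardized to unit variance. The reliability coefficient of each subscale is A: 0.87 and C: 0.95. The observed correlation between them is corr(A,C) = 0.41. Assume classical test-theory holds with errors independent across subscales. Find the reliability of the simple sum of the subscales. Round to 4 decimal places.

Var(A+C) = 2 + 2·[0.41] = 2 + 0.82 = 2.82.
Under uncorrelated errors the observed covariances equal the true-score covariances, so only the own-variance terms attenuate.
True-score variance = [0.87 + 0.95] + 0.82 = 1.82 + 0.82 = 2.64.
Reliability = 2.64 / 2.82 = 0.9362.

0.9362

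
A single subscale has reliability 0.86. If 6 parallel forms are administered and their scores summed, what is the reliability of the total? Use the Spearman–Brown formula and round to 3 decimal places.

0.974

ρ_k = kρ / (1 + (k−1)ρ) = 6·0.86 / (1 + 5·0.86) = 5.160 / 5.300 = 0.974.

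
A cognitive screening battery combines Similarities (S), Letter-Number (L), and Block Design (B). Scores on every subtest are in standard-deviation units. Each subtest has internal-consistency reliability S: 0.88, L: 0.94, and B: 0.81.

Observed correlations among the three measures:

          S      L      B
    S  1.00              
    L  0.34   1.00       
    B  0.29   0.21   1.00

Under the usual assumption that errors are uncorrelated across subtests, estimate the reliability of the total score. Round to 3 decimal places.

Var(S+L+B) = 3 + 2·[0.34 + 0.29 + 0.21] = 3 + 1.68 = 4.68.
With uncorrelated errors the cross-covariances are all true-score covariance, so they carry over unchanged; only the diagonal terms shrink to ρᵢσᵢ².
True-score variance = [0.88 + 0.94 + 0.81] + 1.68 = 2.63 + 1.68 = 4.31.
Reliability = 4.31 / 4.68 = 0.921.

0.921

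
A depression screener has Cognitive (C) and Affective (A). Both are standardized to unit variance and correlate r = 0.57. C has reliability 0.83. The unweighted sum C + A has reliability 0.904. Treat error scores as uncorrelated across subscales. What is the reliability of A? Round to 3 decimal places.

0.869

Var(C+A) = 2 + 2·0.57 = 3.140.
True-score variance = ρ_C + ρ_A + 2·0.57, so 0.904 = (0.83 + ρ_A + 1.14) / 3.140.
ρ_A = 0.904·3.140 − 0.83 − 1.14 = 0.869.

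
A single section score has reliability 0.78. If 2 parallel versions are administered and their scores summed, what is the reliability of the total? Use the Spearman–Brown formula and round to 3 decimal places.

ρ_k = kρ / (1 + (k−1)ρ) = 2·0.78 / (1 + 1·0.78) = 1.560 / 1.780 = 0.876.

0.876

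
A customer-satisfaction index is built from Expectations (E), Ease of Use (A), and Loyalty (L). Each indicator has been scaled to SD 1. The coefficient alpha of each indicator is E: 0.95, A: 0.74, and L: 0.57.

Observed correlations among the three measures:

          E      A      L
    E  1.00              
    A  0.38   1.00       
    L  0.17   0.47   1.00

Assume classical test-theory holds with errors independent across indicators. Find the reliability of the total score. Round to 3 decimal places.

Var(E+A+L) = 3 + 2·[0.38 + 0.17 + 0.47] = 3 + 2.04 = 5.04.
With uncorrelated errors the cross-covariances are all true-score covariance, so they carry over unchanged; only the diagonal terms shrink to ρᵢσᵢ².
True-score variance = [0.95 + 0.74 + 0.57] + 2.04 = 2.26 + 2.04 = 4.3.
Reliability = 4.3 / 5.04 = 0.853.

0.853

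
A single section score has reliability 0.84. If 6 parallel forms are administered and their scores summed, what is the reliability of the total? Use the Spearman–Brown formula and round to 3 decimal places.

ρ_k = kρ / (1 + (k−1)ρ) = 6·0.84 / (1 + 5·0.84) = 5.040 / 5.200 = 0.969.

0.969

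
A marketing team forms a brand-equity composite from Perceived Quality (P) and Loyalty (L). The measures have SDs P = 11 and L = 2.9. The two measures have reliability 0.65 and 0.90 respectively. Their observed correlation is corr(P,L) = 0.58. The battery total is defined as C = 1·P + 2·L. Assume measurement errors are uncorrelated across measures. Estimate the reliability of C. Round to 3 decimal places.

0.800

Var(C) = 11² + 2²·2.9² + 2·[2·11·2.9·0.58] = 154.64 + 74.008 = 228.648.
Under uncorrelated errors the observed covariances equal the true-score covariances, so only the own-variance terms attenuate.
True-score variance = [11²·0.65 + 2²·2.9²·0.90] + 74.008 = 108.926 + 74.008 = 182.934.
Reliability = 182.934 / 228.648 = 0.800.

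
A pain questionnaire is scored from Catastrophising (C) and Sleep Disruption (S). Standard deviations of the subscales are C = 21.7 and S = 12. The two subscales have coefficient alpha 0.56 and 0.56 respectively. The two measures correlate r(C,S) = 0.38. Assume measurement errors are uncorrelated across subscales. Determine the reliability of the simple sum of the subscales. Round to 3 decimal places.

Var(C+S) = 21.7² + 12² + 2·[21.7·12·0.38] = 614.89 + 197.904 = 812.794.
With uncorrelated errors the cross-covariances are all true-score covariance, so they carry over unchanged; only the diagonal terms shrink to ρᵢσᵢ².
True-score variance = [21.7²·0.56 + 12²·0.56] + 197.904 = 344.338 + 197.904 = 542.242.
Reliability = 542.242 / 812.794 = 0.667.

0.667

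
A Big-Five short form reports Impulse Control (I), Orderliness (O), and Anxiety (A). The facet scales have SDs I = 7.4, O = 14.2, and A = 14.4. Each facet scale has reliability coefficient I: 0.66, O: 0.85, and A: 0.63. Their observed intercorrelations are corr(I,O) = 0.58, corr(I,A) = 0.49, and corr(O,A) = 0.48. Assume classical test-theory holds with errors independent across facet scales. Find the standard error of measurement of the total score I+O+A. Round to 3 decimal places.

Var(total) = 463.76 + 422.622 = 886.382.
True-score variance = 338.172 + 422.622 = 760.795, so reliability = 0.8583.
Error variance = 886.382 − 760.795 = 125.588; SEM = √125.588 = 11.207.

11.207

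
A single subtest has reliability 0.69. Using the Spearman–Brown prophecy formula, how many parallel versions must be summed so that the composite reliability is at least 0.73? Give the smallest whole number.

k ≥ ρ*(1−ρ₁)/(ρ₁(1−ρ*)) = 0.73·0.31 / (0.69·0.27) = 1.215.
Smallest integer k = 2.

2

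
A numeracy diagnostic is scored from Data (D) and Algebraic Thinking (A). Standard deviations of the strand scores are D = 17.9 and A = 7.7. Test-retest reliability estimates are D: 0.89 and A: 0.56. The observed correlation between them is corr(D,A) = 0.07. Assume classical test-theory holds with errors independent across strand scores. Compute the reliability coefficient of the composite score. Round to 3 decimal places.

Var(D+A) = 17.9² + 7.7² + 2·[17.9·7.7·0.07] = 379.7 + 19.2962 = 398.996.
With uncorrelated errors the cross-covariances are all true-score covariance, so they carry over unchanged; only the diagonal terms shrink to ρᵢσᵢ².
True-score variance = [17.9²·0.89 + 7.7²·0.56] + 19.2962 = 318.367 + 19.2962 = 337.663.
Reliability = 337.663 / 398.996 = 0.846.

0.846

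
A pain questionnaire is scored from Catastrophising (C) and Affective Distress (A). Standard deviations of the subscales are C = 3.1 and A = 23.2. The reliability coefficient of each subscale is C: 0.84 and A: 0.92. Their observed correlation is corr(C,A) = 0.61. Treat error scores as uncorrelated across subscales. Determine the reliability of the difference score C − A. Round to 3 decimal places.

Var(C−A) = 3.1² + 23.2² − 2·3.1·23.2·0.61 = 547.85 − 87.7424 = 460.108.
With uncorrelated errors the cross-covariances are all true-score covariance, so they carry over unchanged; only the diagonal terms shrink to ρᵢσᵢ².
True-score variance = [3.1²·0.84 + 23.2²·0.92] − 87.7424 = 503.253 − 87.7424 = 415.511.
Reliability = 415.511 / 460.108 = 0.903.

0.903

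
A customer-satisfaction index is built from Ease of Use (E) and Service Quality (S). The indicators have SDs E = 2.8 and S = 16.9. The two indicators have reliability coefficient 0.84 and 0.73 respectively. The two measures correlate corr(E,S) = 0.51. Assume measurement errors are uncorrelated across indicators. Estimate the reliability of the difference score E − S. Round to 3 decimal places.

Var(E−S) = 2.8² + 16.9² − 2·2.8·16.9·0.51 = 293.45 − 48.2664 = 245.184.
With uncorrelated errors the cross-covariances are all true-score covariance, so they carry over unchanged; only the diagonal terms shrink to ρᵢσᵢ².
True-score variance = [2.8²·0.84 + 16.9²·0.73] − 48.2664 = 215.081 − 48.2664 = 166.814.
Reliability = 166.814 / 245.184 = 0.680.

0.680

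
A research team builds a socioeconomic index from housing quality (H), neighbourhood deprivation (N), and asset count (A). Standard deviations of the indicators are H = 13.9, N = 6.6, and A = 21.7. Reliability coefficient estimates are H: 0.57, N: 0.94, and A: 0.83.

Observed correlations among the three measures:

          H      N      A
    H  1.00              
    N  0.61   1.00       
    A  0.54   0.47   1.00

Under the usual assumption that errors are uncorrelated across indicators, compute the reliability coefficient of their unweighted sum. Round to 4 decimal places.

0.8705

Var(H+N+A) = 13.9² + 6.6² + 21.7² + 2·[13.9·6.6·0.61 + 13.9·21.7·0.54 + 6.6·21.7·0.47] = 707.66 + 572.31 = 1279.97.
With uncorrelated errors the cross-covariances are all true-score covariance, so they carry over unchanged; only the diagonal terms shrink to ρᵢσᵢ².
True-score variance = [13.9²·0.57 + 6.6²·0.94 + 21.7²·0.83] + 572.31 = 541.915 + 572.31 = 1114.22.
Reliability = 1114.22 / 1279.97 = 0.8705.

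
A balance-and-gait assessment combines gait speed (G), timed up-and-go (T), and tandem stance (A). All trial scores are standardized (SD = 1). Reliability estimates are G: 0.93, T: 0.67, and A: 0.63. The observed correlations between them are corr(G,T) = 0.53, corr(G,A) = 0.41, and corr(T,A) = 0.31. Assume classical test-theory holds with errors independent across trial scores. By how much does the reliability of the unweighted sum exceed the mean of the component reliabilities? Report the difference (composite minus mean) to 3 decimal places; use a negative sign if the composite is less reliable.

0.117

Var(sum) = 3 + 2.5 = 5.5; true-score variance = 2.23 + 2.5 = 4.73; composite reliability = 0.8600.
Mean component reliability = 0.7433.
Difference = 0.8600 − 0.7433 = 0.117.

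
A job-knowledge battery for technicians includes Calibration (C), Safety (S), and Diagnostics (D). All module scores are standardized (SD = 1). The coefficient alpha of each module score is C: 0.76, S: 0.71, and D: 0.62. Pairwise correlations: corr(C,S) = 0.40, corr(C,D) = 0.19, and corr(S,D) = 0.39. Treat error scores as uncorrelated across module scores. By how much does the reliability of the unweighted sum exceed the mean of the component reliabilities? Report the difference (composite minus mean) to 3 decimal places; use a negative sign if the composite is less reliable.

0.120

Var(sum) = 3 + 1.96 = 4.96; true-score variance = 2.09 + 1.96 = 4.05; composite reliability = 0.8165.
Mean component reliability = 0.6967.
Difference = 0.8165 − 0.6967 = 0.120.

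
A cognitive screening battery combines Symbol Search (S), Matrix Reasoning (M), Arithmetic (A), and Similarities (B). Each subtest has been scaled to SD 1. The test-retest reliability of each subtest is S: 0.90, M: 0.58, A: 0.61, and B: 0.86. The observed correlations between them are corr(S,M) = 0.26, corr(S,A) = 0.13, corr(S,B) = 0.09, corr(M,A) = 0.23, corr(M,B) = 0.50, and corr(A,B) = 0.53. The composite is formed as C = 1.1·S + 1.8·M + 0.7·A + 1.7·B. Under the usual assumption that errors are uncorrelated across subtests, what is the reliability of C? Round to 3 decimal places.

0.855

Var(C) = 1.1² + 1.8² + 0.7² + 1.7² + 2·[1.98·0.26 + 0.77·0.13 + 1.87·0.09 + 1.26·0.23 + 3.06·0.50 + 1.19·0.53] = 7.83 + 6.4674 = 14.2974.
Under uncorrelated errors the observed covariances equal the true-score covariances, so only the own-variance terms attenuate.
True-score variance = [1.1²·0.90 + 1.8²·0.58 + 0.7²·0.61 + 1.7²·0.86] + 6.4674 = 5.7525 + 6.4674 = 12.2199.
Reliability = 12.2199 / 14.2974 = 0.855.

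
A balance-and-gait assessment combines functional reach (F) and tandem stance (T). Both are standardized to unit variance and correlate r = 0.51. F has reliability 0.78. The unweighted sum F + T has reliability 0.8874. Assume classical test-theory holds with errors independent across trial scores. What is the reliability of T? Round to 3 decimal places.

0.880

Var(F+T) = 2 + 2·0.51 = 3.020.
True-score variance = ρ_F + ρ_T + 2·0.51, so 0.8874 = (0.78 + ρ_T + 1.02) / 3.020.
ρ_T = 0.8874·3.020 − 0.78 − 1.02 = 0.880.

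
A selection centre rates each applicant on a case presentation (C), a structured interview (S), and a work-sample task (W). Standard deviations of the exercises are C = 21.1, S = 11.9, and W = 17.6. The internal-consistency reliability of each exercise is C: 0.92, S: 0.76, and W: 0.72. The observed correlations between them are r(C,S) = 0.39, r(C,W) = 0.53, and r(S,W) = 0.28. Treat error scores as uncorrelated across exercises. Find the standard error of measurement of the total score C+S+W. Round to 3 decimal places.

12.503

Var(total) = 896.58 + 706.778 = 1603.36.
True-score variance = 740.244 + 706.778 = 1447.02, so reliability = 0.9025.
Error variance = 1603.36 − 1447.02 = 156.336; SEM = √156.336 = 12.503.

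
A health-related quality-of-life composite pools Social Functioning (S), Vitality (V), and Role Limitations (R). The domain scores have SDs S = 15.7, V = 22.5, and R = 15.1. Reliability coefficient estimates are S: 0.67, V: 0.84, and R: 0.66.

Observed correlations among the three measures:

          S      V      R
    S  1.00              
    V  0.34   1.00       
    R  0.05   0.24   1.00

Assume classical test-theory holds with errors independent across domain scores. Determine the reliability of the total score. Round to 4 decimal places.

0.8296

Var(S+V+R) = 15.7² + 22.5² + 15.1² + 2·[15.7·22.5·0.34 + 15.7·15.1·0.05 + 22.5·15.1·0.24] = 980.75 + 426.997 = 1407.75.
With uncorrelated errors the cross-covariances are all true-score covariance, so they carry over unchanged; only the diagonal terms shrink to ρᵢσᵢ².
True-score variance = [15.7²·0.67 + 22.5²·0.84 + 15.1²·0.66] + 426.997 = 740.885 + 426.997 = 1167.88.
Reliability = 1167.88 / 1407.75 = 0.8296.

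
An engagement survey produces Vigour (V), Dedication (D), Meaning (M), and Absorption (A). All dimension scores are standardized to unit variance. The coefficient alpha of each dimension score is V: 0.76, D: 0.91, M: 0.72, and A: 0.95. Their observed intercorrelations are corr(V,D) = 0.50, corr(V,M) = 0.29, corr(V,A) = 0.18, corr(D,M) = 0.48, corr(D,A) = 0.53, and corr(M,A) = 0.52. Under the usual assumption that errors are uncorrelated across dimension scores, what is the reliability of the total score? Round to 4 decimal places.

0.9267

Var(V+D+M+A) = 4 + 2·[0.50 + 0.29 + 0.18 + 0.48 + 0.53 + 0.52] = 4 + 5 = 9.
Under uncorrelated errors the observed covariances equal the true-score covariances, so only the own-variance terms attenuate.
True-score variance = [0.76 + 0.91 + 0.72 + 0.95] + 5 = 3.34 + 5 = 8.34.
Reliability = 8.34 / 9 = 0.9267.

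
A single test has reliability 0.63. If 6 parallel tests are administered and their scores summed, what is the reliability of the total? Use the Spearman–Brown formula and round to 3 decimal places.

0.911

ρ_k = kρ / (1 + (k−1)ρ) = 6·0.63 / (1 + 5·0.63) = 3.780 / 4.150 = 0.911.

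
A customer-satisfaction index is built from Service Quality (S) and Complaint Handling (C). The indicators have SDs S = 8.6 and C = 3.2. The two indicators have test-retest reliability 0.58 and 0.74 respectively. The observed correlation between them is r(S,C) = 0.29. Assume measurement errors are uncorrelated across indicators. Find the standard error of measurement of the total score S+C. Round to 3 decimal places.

Var(total) = 84.2 + 15.9616 = 100.162.
True-score variance = 50.4744 + 15.9616 = 66.436, so reliability = 0.6633.
Error variance = 100.162 − 66.436 = 33.7256; SEM = √33.7256 = 5.807.

5.807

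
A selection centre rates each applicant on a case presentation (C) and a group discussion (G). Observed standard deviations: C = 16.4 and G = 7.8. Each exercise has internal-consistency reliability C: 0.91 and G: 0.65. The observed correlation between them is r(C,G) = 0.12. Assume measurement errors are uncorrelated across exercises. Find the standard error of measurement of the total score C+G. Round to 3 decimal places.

6.745

Var(total) = 329.8 + 30.7008 = 360.501.
True-score variance = 284.3 + 30.7008 = 315, so reliability = 0.8738.
Error variance = 360.501 − 315 = 45.5004; SEM = √45.5004 = 6.745.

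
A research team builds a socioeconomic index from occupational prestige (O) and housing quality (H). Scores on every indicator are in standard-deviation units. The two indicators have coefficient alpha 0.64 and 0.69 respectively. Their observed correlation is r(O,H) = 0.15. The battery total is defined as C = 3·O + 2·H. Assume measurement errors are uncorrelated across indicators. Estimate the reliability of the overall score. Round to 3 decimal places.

0.697

Var(C) = 3² + 2² + 2·[6·0.15] = 13 + 1.8 = 14.8.
With uncorrelated errors the cross-covariances are all true-score covariance, so they carry over unchanged; only the diagonal terms shrink to ρᵢσᵢ².
True-score variance = [3²·0.64 + 2²·0.69] + 1.8 = 8.52 + 1.8 = 10.32.
Reliability = 10.32 / 14.8 = 0.697.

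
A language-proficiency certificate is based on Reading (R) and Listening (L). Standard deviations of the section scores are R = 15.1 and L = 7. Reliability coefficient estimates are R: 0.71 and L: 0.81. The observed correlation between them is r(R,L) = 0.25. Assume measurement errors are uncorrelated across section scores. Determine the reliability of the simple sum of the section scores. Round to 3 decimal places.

Var(R+L) = 15.1² + 7² + 2·[15.1·7·0.25] = 277.01 + 52.85 = 329.86.
Because errors are independent across components, Cov(Tᵢ,Tⱼ) = Cov(Xᵢ,Xⱼ); the off-diagonal part of the true-score variance is the same as above.
True-score variance = [15.1²·0.71 + 7²·0.81] + 52.85 = 201.577 + 52.85 = 254.427.
Reliability = 254.427 / 329.86 = 0.771.

0.771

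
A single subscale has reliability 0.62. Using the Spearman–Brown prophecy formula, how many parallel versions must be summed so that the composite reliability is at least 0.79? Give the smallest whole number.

3

k ≥ ρ*(1−ρ₁)/(ρ₁(1−ρ*)) = 0.79·0.38 / (0.62·0.21) = 2.306.
Smallest integer k = 3.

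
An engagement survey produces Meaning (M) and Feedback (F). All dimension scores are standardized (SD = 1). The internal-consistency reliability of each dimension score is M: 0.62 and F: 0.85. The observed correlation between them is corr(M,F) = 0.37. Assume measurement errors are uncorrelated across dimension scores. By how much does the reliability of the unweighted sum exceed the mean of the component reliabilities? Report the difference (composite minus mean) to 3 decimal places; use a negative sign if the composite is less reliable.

0.072

Var(sum) = 2 + 0.74 = 2.74; true-score variance = 1.47 + 0.74 = 2.21; composite reliability = 0.8066.
Mean component reliability = 0.7350.
Difference = 0.8066 − 0.7350 = 0.072.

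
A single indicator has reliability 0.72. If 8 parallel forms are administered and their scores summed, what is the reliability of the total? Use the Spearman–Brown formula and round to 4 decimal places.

ρ_k = kρ / (1 + (k−1)ρ) = 8·0.72 / (1 + 7·0.72) = 5.760 / 6.040 = 0.9536.

0.9536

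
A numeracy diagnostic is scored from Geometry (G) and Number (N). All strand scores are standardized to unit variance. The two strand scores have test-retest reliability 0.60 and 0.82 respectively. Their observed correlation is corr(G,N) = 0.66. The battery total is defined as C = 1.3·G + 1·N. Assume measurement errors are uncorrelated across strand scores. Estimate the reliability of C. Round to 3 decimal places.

0.806

Var(C) = 1.3² + 1 + 2·[1.3·0.66] = 2.69 + 1.716 = 4.406.
Under uncorrelated errors the observed covariances equal the true-score covariances, so only the own-variance terms attenuate.
True-score variance = [1.3²·0.60 + 0.82] + 1.716 = 1.834 + 1.716 = 3.55.
Reliability = 3.55 / 4.406 = 0.806.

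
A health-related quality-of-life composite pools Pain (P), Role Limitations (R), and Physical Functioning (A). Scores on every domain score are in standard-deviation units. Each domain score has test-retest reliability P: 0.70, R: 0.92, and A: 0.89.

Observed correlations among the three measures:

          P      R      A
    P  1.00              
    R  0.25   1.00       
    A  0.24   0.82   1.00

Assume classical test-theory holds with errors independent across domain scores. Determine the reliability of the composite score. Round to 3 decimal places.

Var(P+R+A) = 3 + 2·[0.25 + 0.24 + 0.82] = 3 + 2.62 = 5.62.
Because errors are independent across components, Cov(Tᵢ,Tⱼ) = Cov(Xᵢ,Xⱼ); the off-diagonal part of the true-score variance is the same as above.
True-score variance = [0.70 + 0.92 + 0.89] + 2.62 = 2.51 + 2.62 = 5.13.
Reliability = 5.13 / 5.62 = 0.913.

0.913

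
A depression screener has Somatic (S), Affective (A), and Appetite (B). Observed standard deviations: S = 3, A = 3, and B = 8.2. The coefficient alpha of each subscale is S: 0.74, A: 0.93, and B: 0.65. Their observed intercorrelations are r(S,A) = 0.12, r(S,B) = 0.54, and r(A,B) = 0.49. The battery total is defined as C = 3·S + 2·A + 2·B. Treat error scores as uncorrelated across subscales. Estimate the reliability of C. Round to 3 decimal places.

Var(C) = 3²·3² + 2²·3² + 2²·8.2² + 2·[6·3·3·0.12 + 6·3·8.2·0.54 + 4·3·8.2·0.49] = 385.96 + 268.8 = 654.76.
With uncorrelated errors the cross-covariances are all true-score covariance, so they carry over unchanged; only the diagonal terms shrink to ρᵢσᵢ².
True-score variance = [3²·3²·0.74 + 2²·3²·0.93 + 2²·8.2²·0.65] + 268.8 = 268.244 + 268.8 = 537.044.
Reliability = 537.044 / 654.76 = 0.820.

0.820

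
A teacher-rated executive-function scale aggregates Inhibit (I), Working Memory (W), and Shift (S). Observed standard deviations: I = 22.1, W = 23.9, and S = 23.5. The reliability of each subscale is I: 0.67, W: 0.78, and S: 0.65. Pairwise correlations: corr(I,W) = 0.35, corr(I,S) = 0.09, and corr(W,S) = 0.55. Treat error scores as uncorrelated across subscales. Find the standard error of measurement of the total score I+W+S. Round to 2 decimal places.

Var(total) = 1611.87 + 1081.03 = 2692.9.
True-score variance = 1131.74 + 1081.03 = 2212.77, so reliability = 0.8217.
Error variance = 2692.9 − 2212.77 = 480.129; SEM = √480.129 = 21.91.

21.91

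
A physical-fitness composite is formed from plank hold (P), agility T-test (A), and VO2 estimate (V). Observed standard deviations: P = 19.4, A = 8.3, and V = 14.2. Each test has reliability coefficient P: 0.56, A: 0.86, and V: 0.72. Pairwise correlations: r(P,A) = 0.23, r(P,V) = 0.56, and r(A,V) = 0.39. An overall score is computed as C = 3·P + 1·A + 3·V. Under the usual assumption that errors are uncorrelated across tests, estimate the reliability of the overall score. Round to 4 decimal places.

Var(C) = 3²·19.4² + 8.3² + 3²·14.2² + 2·[3·19.4·8.3·0.23 + 9·19.4·14.2·0.56 + 3·8.3·14.2·0.39] = 5270.89 + 3274.84 = 8545.73.
Because errors are independent across components, Cov(Tᵢ,Tⱼ) = Cov(Xᵢ,Xⱼ); the off-diagonal part of the true-score variance is the same as above.
True-score variance = [3²·19.4²·0.56 + 8.3²·0.86 + 3²·14.2²·0.72] + 3274.84 = 3262.73 + 3274.84 = 6537.57.
Reliability = 6537.57 / 8545.73 = 0.7650.

0.7650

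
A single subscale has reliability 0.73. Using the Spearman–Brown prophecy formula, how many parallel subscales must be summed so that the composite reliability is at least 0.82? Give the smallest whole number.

k ≥ ρ*(1−ρ₁)/(ρ₁(1−ρ*)) = 0.82·0.27 / (0.73·0.18) = 1.685.
Smallest integer k = 2.

2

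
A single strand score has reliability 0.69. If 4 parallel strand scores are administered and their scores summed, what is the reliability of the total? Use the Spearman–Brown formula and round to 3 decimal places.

ρ_k = kρ / (1 + (k−1)ρ) = 4·0.69 / (1 + 3·0.69) = 2.760 / 3.070 = 0.899.

0.899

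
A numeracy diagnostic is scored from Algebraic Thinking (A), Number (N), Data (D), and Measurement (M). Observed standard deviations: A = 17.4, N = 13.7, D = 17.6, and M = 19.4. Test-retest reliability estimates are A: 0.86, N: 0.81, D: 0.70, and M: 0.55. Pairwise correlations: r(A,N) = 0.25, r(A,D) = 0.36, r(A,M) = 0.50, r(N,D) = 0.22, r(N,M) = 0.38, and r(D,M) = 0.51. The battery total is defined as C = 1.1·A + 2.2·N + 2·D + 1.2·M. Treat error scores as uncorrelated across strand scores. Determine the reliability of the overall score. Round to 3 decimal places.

Var(C) = 1.1²·17.4² + 2.2²·13.7² + 2²·17.6² + 1.2²·19.4² + 2·[2.42·17.4·13.7·0.25 + 2.2·17.4·17.6·0.36 + 1.32·17.4·19.4·0.50 + 4.4·13.7·17.6·0.22 + 2.64·13.7·19.4·0.38 + 2.4·17.6·19.4·0.51] = 3055.76 + 3055.02 = 6110.78.
With uncorrelated errors the cross-covariances are all true-score covariance, so they carry over unchanged; only the diagonal terms shrink to ρᵢσᵢ².
True-score variance = [1.1²·17.4²·0.86 + 2.2²·13.7²·0.81 + 2²·17.6²·0.70 + 1.2²·19.4²·0.55] + 3055.02 = 2216.28 + 3055.02 = 5271.29.
Reliability = 5271.29 / 6110.78 = 0.863.

0.863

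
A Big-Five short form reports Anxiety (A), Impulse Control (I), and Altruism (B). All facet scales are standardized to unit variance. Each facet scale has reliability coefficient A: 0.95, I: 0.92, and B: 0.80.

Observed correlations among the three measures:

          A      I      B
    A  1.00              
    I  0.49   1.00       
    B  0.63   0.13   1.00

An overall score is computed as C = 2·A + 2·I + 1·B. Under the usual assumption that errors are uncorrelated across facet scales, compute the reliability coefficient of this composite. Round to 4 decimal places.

Var(C) = 2² + 2² + 1 + 2·[4·0.49 + 2·0.63 + 2·0.13] = 9 + 6.96 = 15.96.
Under uncorrelated errors the observed covariances equal the true-score covariances, so only the own-variance terms attenuate.
True-score variance = [2²·0.95 + 2²·0.92 + 0.80] + 6.96 = 8.28 + 6.96 = 15.24.
Reliability = 15.24 / 15.96 = 0.9549.

0.9549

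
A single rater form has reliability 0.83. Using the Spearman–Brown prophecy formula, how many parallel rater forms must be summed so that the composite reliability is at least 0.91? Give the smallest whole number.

3

k ≥ ρ*(1−ρ₁)/(ρ₁(1−ρ*)) = 0.91·0.17 / (0.83·0.09) = 2.071.
Smallest integer k = 3.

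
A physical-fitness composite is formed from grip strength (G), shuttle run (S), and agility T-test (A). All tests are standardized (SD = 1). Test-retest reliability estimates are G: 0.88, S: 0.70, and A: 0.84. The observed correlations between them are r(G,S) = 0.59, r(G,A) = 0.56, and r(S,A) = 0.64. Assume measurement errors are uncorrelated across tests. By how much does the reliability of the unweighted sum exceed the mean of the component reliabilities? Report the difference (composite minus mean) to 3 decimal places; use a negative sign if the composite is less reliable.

0.105

Var(sum) = 3 + 3.58 = 6.58; true-score variance = 2.42 + 3.58 = 6; composite reliability = 0.9119.
Mean component reliability = 0.8067.
Difference = 0.9119 − 0.8067 = 0.105.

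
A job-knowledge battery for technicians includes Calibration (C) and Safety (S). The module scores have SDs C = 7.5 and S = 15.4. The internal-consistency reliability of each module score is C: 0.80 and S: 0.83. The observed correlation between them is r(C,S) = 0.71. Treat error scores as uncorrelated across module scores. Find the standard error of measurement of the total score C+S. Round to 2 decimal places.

Var(total) = 293.41 + 164.01 = 457.42.
True-score variance = 241.843 + 164.01 = 405.853, so reliability = 0.8873.
Error variance = 457.42 − 405.853 = 51.5672; SEM = √51.5672 = 7.18.

7.18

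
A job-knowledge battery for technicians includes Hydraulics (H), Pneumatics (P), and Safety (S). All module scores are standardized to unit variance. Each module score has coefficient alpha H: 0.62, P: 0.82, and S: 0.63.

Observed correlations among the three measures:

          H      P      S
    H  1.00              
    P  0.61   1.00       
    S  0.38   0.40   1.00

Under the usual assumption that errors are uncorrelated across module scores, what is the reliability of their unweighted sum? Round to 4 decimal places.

Var(H+P+S) = 3 + 2·[0.61 + 0.38 + 0.40] = 3 + 2.78 = 5.78.
With uncorrelated errors the cross-covariances are all true-score covariance, so they carry over unchanged; only the diagonal terms shrink to ρᵢσᵢ².
True-score variance = [0.62 + 0.82 + 0.63] + 2.78 = 2.07 + 2.78 = 4.85.
Reliability = 4.85 / 5.78 = 0.8391.

0.8391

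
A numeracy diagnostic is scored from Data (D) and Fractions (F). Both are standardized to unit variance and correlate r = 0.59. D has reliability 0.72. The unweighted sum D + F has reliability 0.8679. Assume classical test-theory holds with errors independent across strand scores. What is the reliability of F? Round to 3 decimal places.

0.860

Var(D+F) = 2 + 2·0.59 = 3.180.
True-score variance = ρ_D + ρ_F + 2·0.59, so 0.8679 = (0.72 + ρ_F + 1.18) / 3.180.
ρ_F = 0.8679·3.180 − 0.72 − 1.18 = 0.860.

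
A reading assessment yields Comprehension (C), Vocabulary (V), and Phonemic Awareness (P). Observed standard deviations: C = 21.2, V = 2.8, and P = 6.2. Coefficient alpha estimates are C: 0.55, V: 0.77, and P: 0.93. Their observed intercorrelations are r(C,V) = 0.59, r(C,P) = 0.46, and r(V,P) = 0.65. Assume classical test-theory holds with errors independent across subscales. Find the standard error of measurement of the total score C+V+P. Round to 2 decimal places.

Var(total) = 495.72 + 213.538 = 709.258.
True-score variance = 288.978 + 213.538 = 502.516, so reliability = 0.7085.
Error variance = 709.258 − 502.516 = 206.742; SEM = √206.742 = 14.38.

14.38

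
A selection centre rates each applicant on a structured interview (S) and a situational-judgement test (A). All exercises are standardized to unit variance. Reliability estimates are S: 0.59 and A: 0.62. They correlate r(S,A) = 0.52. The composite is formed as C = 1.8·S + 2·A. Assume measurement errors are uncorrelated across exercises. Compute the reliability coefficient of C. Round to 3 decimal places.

Var(C) = 1.8² + 2² + 2·[3.6·0.52] = 7.24 + 3.744 = 10.984.
Under uncorrelated errors the observed covariances equal the true-score covariances, so only the own-variance terms attenuate.
True-score variance = [1.8²·0.59 + 2²·0.62] + 3.744 = 4.3916 + 3.744 = 8.1356.
Reliability = 8.1356 / 10.984 = 0.741.

0.741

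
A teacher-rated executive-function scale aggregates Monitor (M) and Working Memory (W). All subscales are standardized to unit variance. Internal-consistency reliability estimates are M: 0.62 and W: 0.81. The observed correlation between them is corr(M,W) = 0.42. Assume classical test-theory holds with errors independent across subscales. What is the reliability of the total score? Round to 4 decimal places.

0.7993

Var(M+W) = 2 + 2·[0.42] = 2 + 0.84 = 2.84.
With uncorrelated errors the cross-covariances are all true-score covariance, so they carry over unchanged; only the diagonal terms shrink to ρᵢσᵢ².
True-score variance = [0.62 + 0.81] + 0.84 = 1.43 + 0.84 = 2.27.
Reliability = 2.27 / 2.84 = 0.7993.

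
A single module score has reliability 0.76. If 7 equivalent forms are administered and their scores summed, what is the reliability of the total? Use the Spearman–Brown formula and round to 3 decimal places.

ρ_k = kρ / (1 + (k−1)ρ) = 7·0.76 / (1 + 6·0.76) = 5.320 / 5.560 = 0.957.

0.957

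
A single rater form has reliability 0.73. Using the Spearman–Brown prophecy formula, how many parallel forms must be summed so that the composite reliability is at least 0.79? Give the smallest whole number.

2

k ≥ ρ*(1−ρ₁)/(ρ₁(1−ρ*)) = 0.79·0.27 / (0.73·0.21) = 1.391.
Smallest integer k = 2.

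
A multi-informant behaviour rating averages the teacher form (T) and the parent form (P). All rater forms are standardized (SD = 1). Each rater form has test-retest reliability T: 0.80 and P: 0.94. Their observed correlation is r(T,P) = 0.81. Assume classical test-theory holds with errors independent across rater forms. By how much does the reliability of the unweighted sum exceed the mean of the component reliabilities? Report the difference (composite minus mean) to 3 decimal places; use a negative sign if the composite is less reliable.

Var(sum) = 2 + 1.62 = 3.62; true-score variance = 1.74 + 1.62 = 3.36; composite reliability = 0.9282.
Mean component reliability = 0.8700.
Difference = 0.9282 − 0.8700 = 0.058.

0.058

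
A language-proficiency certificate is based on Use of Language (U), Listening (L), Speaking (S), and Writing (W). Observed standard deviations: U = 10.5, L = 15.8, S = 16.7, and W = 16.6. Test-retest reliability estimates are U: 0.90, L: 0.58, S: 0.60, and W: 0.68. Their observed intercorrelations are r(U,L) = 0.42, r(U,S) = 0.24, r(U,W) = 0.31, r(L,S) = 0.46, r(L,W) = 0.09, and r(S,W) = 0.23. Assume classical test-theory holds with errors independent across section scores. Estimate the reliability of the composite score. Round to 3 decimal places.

Var(U+L+S+W) = 10.5² + 15.8² + 16.7² + 16.6² + 2·[10.5·15.8·0.42 + 10.5·16.7·0.24 + 10.5·16.6·0.31 + 15.8·16.7·0.46 + 15.8·16.6·0.09 + 16.7·16.6·0.23] = 914.34 + 749.073 = 1663.41.
Because errors are independent across components, Cov(Tᵢ,Tⱼ) = Cov(Xᵢ,Xⱼ); the off-diagonal part of the true-score variance is the same as above.
True-score variance = [10.5²·0.90 + 15.8²·0.58 + 16.7²·0.60 + 16.6²·0.68] + 749.073 = 598.731 + 749.073 = 1347.8.
Reliability = 1347.8 / 1663.41 = 0.810.

0.810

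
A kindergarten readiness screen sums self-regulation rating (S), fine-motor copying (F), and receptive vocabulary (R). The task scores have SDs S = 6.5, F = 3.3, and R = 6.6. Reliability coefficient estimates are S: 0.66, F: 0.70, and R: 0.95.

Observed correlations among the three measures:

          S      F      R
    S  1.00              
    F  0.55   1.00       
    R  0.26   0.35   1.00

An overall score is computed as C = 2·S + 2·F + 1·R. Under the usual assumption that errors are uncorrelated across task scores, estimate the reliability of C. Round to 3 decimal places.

0.829

Var(C) = 2²·6.5² + 2²·3.3² + 6.6² + 2·[4·6.5·3.3·0.55 + 2·6.5·6.6·0.26 + 2·3.3·6.6·0.35] = 256.12 + 169.488 = 425.608.
Under uncorrelated errors the observed covariances equal the true-score covariances, so only the own-variance terms attenuate.
True-score variance = [2²·6.5²·0.66 + 2²·3.3²·0.70 + 6.6²·0.95] + 169.488 = 183.414 + 169.488 = 352.902.
Reliability = 352.902 / 425.608 = 0.829.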